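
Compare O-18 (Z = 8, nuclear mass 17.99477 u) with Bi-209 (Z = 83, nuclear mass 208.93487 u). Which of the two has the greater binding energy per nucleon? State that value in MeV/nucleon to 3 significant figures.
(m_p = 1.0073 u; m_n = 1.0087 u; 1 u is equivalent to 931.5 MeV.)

O-18: Σm = 8(1.0073) + 10(1.0087) = 18.1454 u; Δm = 0.15063 u; E_B = 140.31 MeV; E_B/A = 7.795 MeV
Bi-209: Σm = 83(1.0073) + 126(1.0087) = 210.7021 u; Δm = 1.76723 u; E_B = 1646.17 MeV; E_B/A = 7.876 MeV
Bi-209 has the higher binding energy per nucleon, so it is the more tightly bound nucleus.

Bi-209; 7.88 MeV/nucleon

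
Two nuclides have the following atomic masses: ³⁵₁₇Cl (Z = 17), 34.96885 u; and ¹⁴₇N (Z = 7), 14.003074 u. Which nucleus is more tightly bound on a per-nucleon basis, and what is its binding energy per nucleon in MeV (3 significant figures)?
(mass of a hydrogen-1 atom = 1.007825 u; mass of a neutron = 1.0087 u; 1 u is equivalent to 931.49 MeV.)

³⁵₁₇Cl; 8.54 MeV/nucleon

³⁵₁₇Cl: Σm = 17(1.007825) + 18(1.0087) = 35.289625 u; Δm = 0.320775 u; E_B = 298.80 MeV; E_B/A = 8.537 MeV
¹⁴₇N: Σm = 7(1.007825) + 7(1.0087) = 14.115675 u; Δm = 0.112601 u; E_B = 104.89 MeV; E_B/A = 7.492 MeV
³⁵₁₇Cl has the higher binding energy per nucleon, so it is the more tightly bound nucleus.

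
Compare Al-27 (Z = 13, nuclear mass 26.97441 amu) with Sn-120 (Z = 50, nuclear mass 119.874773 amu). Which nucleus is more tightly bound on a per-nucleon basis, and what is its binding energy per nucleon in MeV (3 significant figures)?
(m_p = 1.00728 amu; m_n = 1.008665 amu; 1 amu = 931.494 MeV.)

Sn-120; 8.51 MeV/nucleon

Al-27: Σm = 13(1.00728) + 14(1.008665) = 27.215950 amu; Δm = 0.241540 amu; E_B = 224.99 MeV; E_B/A = 8.333 MeV
Sn-120: Σm = 50(1.00728) + 70(1.008665) = 120.970550 amu; Δm = 1.095777 amu; E_B = 1020.7 MeV; E_B/A = 8.506 MeV
Sn-120 has the higher binding energy per nucleon, so it is the more tightly bound nucleus.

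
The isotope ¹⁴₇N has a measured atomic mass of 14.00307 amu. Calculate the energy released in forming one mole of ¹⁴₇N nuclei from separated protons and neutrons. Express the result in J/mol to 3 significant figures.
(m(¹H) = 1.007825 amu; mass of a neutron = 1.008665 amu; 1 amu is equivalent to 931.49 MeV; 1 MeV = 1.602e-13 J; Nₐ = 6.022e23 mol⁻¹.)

1.01e+13 J/mol

Total constituent mass: 7 × 1.007825 + 7 × 1.008665 = 14.115430 amu
The mass defect is 14.115430 − 14.00307 = 0.112360 amu.
Converting to energy: 0.112360 amu × 931.49 MeV/amu = 104.662 MeV
Per nucleus in joules: 104.662 MeV × 1.602e-13 J/MeV = 1.6767e-11 J
Per mole: 1.6767e-11 J × 6.022e23 mol⁻¹ = 1.0097e+13 J/mol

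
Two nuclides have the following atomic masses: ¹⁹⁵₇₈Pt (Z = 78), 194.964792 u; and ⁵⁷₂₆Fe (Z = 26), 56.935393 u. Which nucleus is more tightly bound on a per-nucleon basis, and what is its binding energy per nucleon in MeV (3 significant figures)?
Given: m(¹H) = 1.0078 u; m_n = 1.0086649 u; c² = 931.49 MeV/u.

¹⁹⁵₇₈Pt: Σm = 78(1.0078) + 117(1.0086649) = 196.6221933 u; Δm = 1.6574013 u; E_B = 1543.9 MeV; E_B/A = 7.917 MeV
⁵⁷₂₆Fe: Σm = 26(1.0078) + 31(1.0086649) = 57.4714119 u; Δm = 0.5360189 u; E_B = 499.30 MeV; E_B/A = 8.760 MeV
⁵⁷₂₆Fe has the higher binding energy per nucleon, so it is the more tightly bound nucleus.

⁵⁷₂₆Fe; 8.76 MeV/nucleon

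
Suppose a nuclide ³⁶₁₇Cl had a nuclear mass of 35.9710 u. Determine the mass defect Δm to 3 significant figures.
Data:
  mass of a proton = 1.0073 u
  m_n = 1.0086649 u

The nucleus contains 17 protons and 36 − 17 = 19 neutrons.
Mass of separated nucleons = 17(1.0073) + 19(1.0086649) = 17.1241 + 19.1646331 = 36.2887331 u
Δm = 36.2887331 − 35.9710 = 0.3177331 u

0.318 u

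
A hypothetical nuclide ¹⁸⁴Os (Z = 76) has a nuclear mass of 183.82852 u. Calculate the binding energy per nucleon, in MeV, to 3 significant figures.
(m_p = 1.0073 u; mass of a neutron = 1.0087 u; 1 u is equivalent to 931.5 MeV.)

Z = 76, so N = A − Z = 184 − 76 = 108.
Mass of separated nucleons = 76(1.0073) + 108(1.0087) = 76.5548 + 108.9396 = 185.4944 u
Mass defect Δm = 185.4944 − 183.82852 = 1.66588 u
Binding energy = Δm·c² = 1.66588 × 931.5 MeV/u = 1551.77 MeV
Per nucleon: 1551.77 / 184 = 8.434 MeV

8.43 MeV/nucleon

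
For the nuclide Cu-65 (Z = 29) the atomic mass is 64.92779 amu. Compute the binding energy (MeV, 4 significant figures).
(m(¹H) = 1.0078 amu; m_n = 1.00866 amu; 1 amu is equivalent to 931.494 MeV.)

Z = 29, so N = A − Z = 65 − 29 = 36.
Σm = 29·m(¹H) + 36·m_n = 29.2262 + 36.31176 = 65.53796 amu
The mass defect is 65.53796 − 64.92779 = 0.61017 amu.
E_B = 0.61017 × 931.494 = 568.370 MeV

568.4 MeV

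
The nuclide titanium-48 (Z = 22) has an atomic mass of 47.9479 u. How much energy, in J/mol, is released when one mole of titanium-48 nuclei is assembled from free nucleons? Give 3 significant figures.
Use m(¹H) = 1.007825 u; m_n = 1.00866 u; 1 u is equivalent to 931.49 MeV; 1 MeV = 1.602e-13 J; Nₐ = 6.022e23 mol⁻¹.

4.04e+13 J/mol

Σm = 22·m(¹H) + 26·m_n = 22.172150 + 26.22516 = 48.397310 u
The mass defect is 48.397310 − 47.9479 = 0.449410 u.
Converting to energy: 0.449410 u × 931.49 MeV/u = 418.621 MeV
Per nucleus in joules: 418.621 MeV × 1.602e-13 J/MeV = 6.7063e-11 J
Per mole: 6.7063e-11 J × 6.022e23 mol⁻¹ = 4.0385e+13 J/mol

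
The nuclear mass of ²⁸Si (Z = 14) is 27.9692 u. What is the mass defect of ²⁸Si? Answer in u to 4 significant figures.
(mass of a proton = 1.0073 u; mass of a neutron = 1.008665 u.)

0.2543 u

With 14 protons and 14 neutrons (A = 28):
Σm = 14·m_p + 14·m_n = 14.1022 + 14.121310 = 28.223510 u
The mass defect is 28.223510 − 27.9692 = 0.254310 u.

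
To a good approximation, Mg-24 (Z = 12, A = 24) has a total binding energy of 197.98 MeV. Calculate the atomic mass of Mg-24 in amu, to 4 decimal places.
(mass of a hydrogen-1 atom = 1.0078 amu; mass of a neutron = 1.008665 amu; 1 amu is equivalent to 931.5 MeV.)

Mass defect = 197.98 MeV / (931.5 MeV/amu) = 0.212539 amu
Constituent mass = 12(1.0078) + 12(1.008665) = 24.197580 amu
Atomic mass = 24.197580 − 0.212539 = 23.985041 amu ≈ 23.9850 amu (to 4 decimal places)

23.9850 amu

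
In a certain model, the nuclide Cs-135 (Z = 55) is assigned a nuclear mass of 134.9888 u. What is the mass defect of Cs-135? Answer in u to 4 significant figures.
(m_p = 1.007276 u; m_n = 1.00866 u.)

1.104 u

With 55 protons and 80 neutrons (A = 135):
Total constituent mass: 55 × 1.007276 + 80 × 1.00866 = 136.092980 u
Mass defect Δm = 136.092980 − 134.9888 = 1.104180 u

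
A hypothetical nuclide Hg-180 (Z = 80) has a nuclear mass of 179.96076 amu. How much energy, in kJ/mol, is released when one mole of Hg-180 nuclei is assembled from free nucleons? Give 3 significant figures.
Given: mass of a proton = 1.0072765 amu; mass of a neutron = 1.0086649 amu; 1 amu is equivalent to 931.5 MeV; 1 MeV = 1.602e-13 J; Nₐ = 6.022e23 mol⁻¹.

Total constituent mass: 80 × 1.0072765 + 100 × 1.0086649 = 181.4486100 amu
The mass defect is 181.4486100 − 179.96076 = 1.4878500 amu.
E_B = 1.4878500 × 931.5 = 1385.93 MeV
Per nucleus in joules: 1385.93 MeV × 1.602e-13 J/MeV = 2.2203e-10 J
Per mole: 2.2203e-10 J × 6.022e23 mol⁻¹ = 1.3371e+14 J/mol

1.34e+11 kJ/mol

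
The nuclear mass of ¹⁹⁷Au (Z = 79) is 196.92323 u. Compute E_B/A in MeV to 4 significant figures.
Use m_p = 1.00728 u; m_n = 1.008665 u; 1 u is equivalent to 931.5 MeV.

Mass of separated nucleons = 79(1.00728) + 118(1.008665) = 79.57512 + 119.022470 = 198.597590 u
Δm = 198.597590 − 196.92323 = 1.674360 u
Binding energy = Δm·c² = 1.674360 × 931.5 MeV/u = 1559.67 MeV
Per nucleon: 1559.67 / 197 = 7.917 MeV

7.917 MeV/nucleon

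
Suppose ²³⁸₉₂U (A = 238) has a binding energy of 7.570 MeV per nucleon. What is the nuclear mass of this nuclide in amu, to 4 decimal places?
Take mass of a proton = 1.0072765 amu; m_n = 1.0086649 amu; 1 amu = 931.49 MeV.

238.0003 amu

Total binding energy = 238 × 7.570 = 1801.660 MeV
Mass defect = 1801.660 MeV / (931.49 MeV/amu) = 1.934170 amu
Constituent mass = 92(1.0072765) + 146(1.0086649) = 239.9345134 amu
Nuclear mass = 239.9345134 − 1.934170 = 238.0003434 amu ≈ 238.0003 amu (to 4 decimal places)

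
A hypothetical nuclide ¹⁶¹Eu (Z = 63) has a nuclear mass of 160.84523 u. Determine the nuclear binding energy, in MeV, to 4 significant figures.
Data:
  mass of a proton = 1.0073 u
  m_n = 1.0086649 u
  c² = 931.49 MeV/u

With 63 protons and 98 neutrons (A = 161):
Total constituent mass: 63 × 1.0073 + 98 × 1.0086649 = 162.3090602 u
The mass defect is 162.3090602 − 160.84523 = 1.4638302 u.
Converting to energy: 1.4638302 u × 931.49 MeV/u = 1363.54 MeV

1364 MeV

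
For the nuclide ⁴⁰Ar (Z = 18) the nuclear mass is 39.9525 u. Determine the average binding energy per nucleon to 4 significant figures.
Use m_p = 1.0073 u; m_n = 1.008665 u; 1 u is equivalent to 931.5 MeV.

8.605 MeV/nucleon

Z = 18, so N = A − Z = 40 − 18 = 22.
Mass of separated nucleons = 18(1.0073) + 22(1.008665) = 18.1314 + 22.190630 = 40.322030 u
The mass defect is 40.322030 − 39.9525 = 0.369530 u.
Binding energy = Δm·c² = 0.369530 × 931.5 MeV/u = 344.217 MeV
Per nucleon: 344.217 / 40 = 8.605 MeV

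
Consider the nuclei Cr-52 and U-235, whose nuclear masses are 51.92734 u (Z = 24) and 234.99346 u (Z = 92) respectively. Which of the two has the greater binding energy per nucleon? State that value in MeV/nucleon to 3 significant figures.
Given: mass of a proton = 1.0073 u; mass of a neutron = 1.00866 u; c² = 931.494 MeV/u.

Cr-52: Σm = 24(1.0073) + 28(1.00866) = 52.41768 u; Δm = 0.49034 u; E_B = 456.75 MeV; E_B/A = 8.784 MeV
U-235: Σm = 92(1.0073) + 143(1.00866) = 236.90998 u; Δm = 1.91652 u; E_B = 1785.2 MeV; E_B/A = 7.597 MeV
Cr-52 has the higher binding energy per nucleon, so it is the more tightly bound nucleus.

Cr-52; 8.78 MeV/nucleon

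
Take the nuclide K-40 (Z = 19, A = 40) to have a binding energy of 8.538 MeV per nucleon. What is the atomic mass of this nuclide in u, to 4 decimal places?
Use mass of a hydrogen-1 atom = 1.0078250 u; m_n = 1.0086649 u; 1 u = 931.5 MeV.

39.9640 u

Total binding energy = 40 × 8.538 = 341.520 MeV
Mass defect = 341.520 MeV / (931.5 MeV/u) = 0.366634 u
Constituent mass = 19(1.0078250) + 21(1.0086649) = 40.3306379 u
Atomic mass = 40.3306379 − 0.366634 = 39.9640039 u ≈ 39.9640 u (to 4 decimal places)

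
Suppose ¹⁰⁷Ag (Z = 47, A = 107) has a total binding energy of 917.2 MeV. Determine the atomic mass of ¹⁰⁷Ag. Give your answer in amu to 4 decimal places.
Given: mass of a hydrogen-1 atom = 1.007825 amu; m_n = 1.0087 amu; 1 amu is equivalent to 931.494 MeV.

106.9051 amu

Mass defect = 917.2 MeV / (931.494 MeV/amu) = 0.984655 amu
Constituent mass = 47(1.007825) + 60(1.0087) = 107.889775 amu
Atomic mass = 107.889775 − 0.984655 = 106.905120 amu ≈ 106.9051 amu (to 4 decimal places)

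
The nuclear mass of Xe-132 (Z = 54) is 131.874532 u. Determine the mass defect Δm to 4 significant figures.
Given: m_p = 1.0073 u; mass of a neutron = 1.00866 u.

1.195 u

Mass of separated nucleons = 54(1.0073) + 78(1.00866) = 54.3942 + 78.67548 = 133.06968 u
The mass defect is 133.06968 − 131.874532 = 1.195148 u.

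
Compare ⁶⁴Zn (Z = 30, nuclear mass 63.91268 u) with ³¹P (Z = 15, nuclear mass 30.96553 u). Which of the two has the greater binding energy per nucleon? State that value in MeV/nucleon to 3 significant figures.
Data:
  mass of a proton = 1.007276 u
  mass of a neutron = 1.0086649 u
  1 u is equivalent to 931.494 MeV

⁶⁴Zn: Σm = 30(1.007276) + 34(1.0086649) = 64.5128866 u; Δm = 0.6002066 u; E_B = 559.09 MeV; E_B/A = 8.736 MeV
³¹P: Σm = 15(1.007276) + 16(1.0086649) = 31.2477784 u; Δm = 0.2822484 u; E_B = 262.91 MeV; E_B/A = 8.481 MeV
⁶⁴Zn has the higher binding energy per nucleon, so it is the more tightly bound nucleus.

⁶⁴Zn; 8.74 MeV/nucleon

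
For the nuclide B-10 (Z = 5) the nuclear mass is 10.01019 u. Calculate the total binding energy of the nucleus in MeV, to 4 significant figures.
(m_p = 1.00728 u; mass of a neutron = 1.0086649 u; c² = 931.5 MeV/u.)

64.77 MeV

Mass of separated nucleons = 5(1.00728) + 5(1.0086649) = 5.03640 + 5.0433245 = 10.0797245 u
The mass defect is 10.0797245 − 10.01019 = 0.0695345 u.
E_B = 0.0695345 × 931.5 = 64.7714 MeV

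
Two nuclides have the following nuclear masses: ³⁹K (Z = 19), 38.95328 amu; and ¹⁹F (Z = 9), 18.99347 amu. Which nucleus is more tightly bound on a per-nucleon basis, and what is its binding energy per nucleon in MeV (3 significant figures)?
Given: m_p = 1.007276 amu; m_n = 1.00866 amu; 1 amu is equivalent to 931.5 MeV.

³⁹K; 8.55 MeV/nucleon

³⁹K: Σm = 19(1.007276) + 20(1.00866) = 39.311444 amu; Δm = 0.358164 amu; E_B = 333.63 MeV; E_B/A = 8.5546 MeV
¹⁹F: Σm = 9(1.007276) + 10(1.00866) = 19.152084 amu; Δm = 0.158614 amu; E_B = 147.75 MeV; E_B/A = 7.776 MeV
³⁹K has the higher binding energy per nucleon, so it is the more tightly bound nucleus.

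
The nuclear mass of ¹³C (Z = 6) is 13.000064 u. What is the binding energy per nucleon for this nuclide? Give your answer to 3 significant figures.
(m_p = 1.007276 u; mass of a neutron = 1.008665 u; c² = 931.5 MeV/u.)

7.47 MeV/nucleon

The nucleus contains 6 protons and 13 − 6 = 7 neutrons.
Σm = 6·m_p + 7·m_n = 6.043656 + 7.060655 = 13.104311 u
The mass defect is 13.104311 − 13.000064 = 0.104247 u.
Binding energy = Δm·c² = 0.104247 × 931.5 MeV/u = 97.1061 MeV
Per nucleon: 97.1061 / 13 = 7.470 MeV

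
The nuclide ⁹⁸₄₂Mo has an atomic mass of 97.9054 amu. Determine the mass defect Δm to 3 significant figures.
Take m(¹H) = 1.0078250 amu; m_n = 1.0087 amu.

With 42 protons and 56 neutrons (A = 98):
Mass of separated nucleons = 42(1.0078250) + 56(1.0087) = 42.3286500 + 56.4872 = 98.8158500 amu
Δm = 98.8158500 − 97.9054 = 0.9104500 amu

0.910 amu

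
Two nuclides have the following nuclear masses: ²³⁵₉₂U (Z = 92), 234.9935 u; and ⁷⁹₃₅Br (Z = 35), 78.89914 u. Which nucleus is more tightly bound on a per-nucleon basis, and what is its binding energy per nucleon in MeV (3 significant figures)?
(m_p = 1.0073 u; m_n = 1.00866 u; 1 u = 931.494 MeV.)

²³⁵₉₂U: Σm = 92(1.0073) + 143(1.00866) = 236.90998 u; Δm = 1.91648 u; E_B = 1785.2 MeV; E_B/A = 7.597 MeV
⁷⁹₃₅Br: Σm = 35(1.0073) + 44(1.00866) = 79.63654 u; Δm = 0.73740 u; E_B = 686.88 MeV; E_B/A = 8.6947 MeV
⁷⁹₃₅Br has the higher binding energy per nucleon, so it is the more tightly bound nucleus.

⁷⁹₃₅Br; 8.69 MeV/nucleon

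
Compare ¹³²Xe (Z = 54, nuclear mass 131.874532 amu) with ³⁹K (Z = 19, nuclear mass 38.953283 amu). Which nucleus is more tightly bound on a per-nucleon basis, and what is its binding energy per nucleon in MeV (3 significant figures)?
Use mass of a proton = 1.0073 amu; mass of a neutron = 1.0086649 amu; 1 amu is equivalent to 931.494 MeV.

³⁹K; 8.57 MeV/nucleon

¹³²Xe: Σm = 54(1.0073) + 78(1.0086649) = 133.0700622 amu; Δm = 1.1955302 amu; E_B = 1113.63 MeV; E_B/A = 8.437 MeV
³⁹K: Σm = 19(1.0073) + 20(1.0086649) = 39.3119980 amu; Δm = 0.3587150 amu; E_B = 334.14 MeV; E_B/A = 8.568 MeV
³⁹K has the higher binding energy per nucleon, so it is the more tightly bound nucleus.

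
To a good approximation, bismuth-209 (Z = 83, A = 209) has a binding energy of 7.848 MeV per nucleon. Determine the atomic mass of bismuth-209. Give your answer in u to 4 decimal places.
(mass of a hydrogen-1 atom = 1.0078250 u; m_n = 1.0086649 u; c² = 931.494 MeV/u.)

Total binding energy = 209 × 7.848 = 1640.232 MeV
Mass defect = 1640.232 MeV / (931.494 MeV/u) = 1.760862 u
Constituent mass = 83(1.0078250) + 126(1.0086649) = 210.7412524 u
Atomic mass = 210.7412524 − 1.760862 = 208.9803904 u ≈ 208.9804 u (to 4 decimal places)

208.9804 u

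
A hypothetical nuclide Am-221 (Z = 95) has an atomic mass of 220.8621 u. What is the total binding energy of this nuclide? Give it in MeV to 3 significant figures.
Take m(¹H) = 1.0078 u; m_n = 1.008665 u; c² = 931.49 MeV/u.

Z = 95, so N = A − Z = 221 − 95 = 126.
Σm = 95·m(¹H) + 126·m_n = 95.7410 + 127.091790 = 222.832790 u
Δm = 222.832790 − 220.8621 = 1.970690 u
Converting to energy: 1.970690 u × 931.49 MeV/u = 1835.68 MeV

1840 MeV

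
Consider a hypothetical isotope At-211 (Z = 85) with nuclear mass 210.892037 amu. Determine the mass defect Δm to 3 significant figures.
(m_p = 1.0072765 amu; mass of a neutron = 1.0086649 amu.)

1.82 amu

Mass of separated nucleons = 85(1.0072765) + 126(1.0086649) = 85.6185025 + 127.0917774 = 212.7102799 amu
The mass defect is 212.7102799 − 210.892037 = 1.8182429 amu.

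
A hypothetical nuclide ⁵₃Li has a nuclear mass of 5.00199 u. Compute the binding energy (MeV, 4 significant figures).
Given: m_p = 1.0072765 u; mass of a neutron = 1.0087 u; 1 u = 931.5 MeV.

34.69 MeV

Σm = 3·m_p + 2·m_n = 3.0218295 + 2.0174 = 5.0392295 u
The mass defect is 5.0392295 − 5.00199 = 0.0372395 u.
Converting to energy: 0.0372395 u × 931.5 MeV/u = 34.6886 MeV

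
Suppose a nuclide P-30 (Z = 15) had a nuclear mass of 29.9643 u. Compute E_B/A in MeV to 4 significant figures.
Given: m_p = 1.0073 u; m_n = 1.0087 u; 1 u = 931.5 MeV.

Total constituent mass: 15 × 1.0073 + 15 × 1.0087 = 30.2400 u
Mass defect Δm = 30.2400 − 29.9643 = 0.2757 u
Binding energy = Δm·c² = 0.2757 × 931.5 MeV/u = 256.8146 MeV
BE/A = 256.8146 MeV / 30 = 8.560 MeV/nucleon

8.560 MeV/nucleon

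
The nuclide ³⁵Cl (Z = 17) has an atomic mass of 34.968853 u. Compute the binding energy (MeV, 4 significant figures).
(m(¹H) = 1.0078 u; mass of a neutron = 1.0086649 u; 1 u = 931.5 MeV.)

Z = 17, so N = A − Z = 35 − 17 = 18.
Mass of separated nucleons = 17(1.0078) + 18(1.0086649) = 17.1326 + 18.1559682 = 35.2885682 u
Δm = 35.2885682 − 34.968853 = 0.3197152 u
E_B = 0.3197152 × 931.5 = 297.815 MeV

297.8 MeV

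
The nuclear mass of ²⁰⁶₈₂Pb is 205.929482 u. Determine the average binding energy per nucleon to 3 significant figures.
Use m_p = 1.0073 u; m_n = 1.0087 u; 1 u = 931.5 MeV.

Mass of separated nucleons = 82(1.0073) + 124(1.0087) = 82.5986 + 125.0788 = 207.6774 u
Δm = 207.6774 − 205.929482 = 1.747918 u
Converting to energy: 1.747918 u × 931.5 MeV/u = 1628.19 MeV
BE/A = 1628.19 MeV / 206 = 7.904 MeV/nucleon

7.90 MeV/nucleon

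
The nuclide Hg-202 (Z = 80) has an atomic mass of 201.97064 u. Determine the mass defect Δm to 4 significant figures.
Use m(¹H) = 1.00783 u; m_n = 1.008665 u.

With 80 protons and 122 neutrons (A = 202):
Mass of separated nucleons = 80(1.00783) + 122(1.008665) = 80.62640 + 123.057130 = 203.683530 u
Δm = 203.683530 − 201.97064 = 1.712890 u

1.713 u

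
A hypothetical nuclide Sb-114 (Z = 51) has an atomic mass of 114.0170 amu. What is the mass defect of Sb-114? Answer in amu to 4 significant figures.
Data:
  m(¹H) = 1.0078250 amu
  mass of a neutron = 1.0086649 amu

Σm = 51·m(¹H) + 63·m_n = 51.3990750 + 63.5458887 = 114.9449637 amu
The mass defect is 114.9449637 − 114.0170 = 0.9279637 amu.

0.9280 amu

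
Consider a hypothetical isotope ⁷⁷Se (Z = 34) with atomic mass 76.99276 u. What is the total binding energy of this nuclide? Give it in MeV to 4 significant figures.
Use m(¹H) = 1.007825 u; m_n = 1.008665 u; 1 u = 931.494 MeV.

Σm = 34·m(¹H) + 43·m_n = 34.266050 + 43.372595 = 77.638645 u
Δm = 77.638645 − 76.99276 = 0.645885 u
Converting to energy: 0.645885 u × 931.494 MeV/u = 601.638 MeV

601.6 MeV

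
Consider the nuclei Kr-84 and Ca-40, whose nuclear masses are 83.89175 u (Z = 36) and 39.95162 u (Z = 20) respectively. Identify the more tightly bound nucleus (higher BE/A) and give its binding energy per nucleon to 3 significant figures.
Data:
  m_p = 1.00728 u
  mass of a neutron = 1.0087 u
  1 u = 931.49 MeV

Kr-84; 8.74 MeV/nucleon

Kr-84: Σm = 36(1.00728) + 48(1.0087) = 84.67968 u; Δm = 0.78793 u; E_B = 733.949 MeV; E_B/A = 8.737 MeV
Ca-40: Σm = 20(1.00728) + 20(1.0087) = 40.31960 u; Δm = 0.36798 u; E_B = 342.77 MeV; E_B/A = 8.569 MeV
Kr-84 has the higher binding energy per nucleon, so it is the more tightly bound nucleus.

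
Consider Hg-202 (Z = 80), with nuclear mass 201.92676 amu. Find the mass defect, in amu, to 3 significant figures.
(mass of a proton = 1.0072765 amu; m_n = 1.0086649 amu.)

The nucleus contains 80 protons and 202 − 80 = 122 neutrons.
Mass of separated nucleons = 80(1.0072765) + 122(1.0086649) = 80.5821200 + 123.0571178 = 203.6392378 amu
Mass defect Δm = 203.6392378 − 201.92676 = 1.7124778 amu

1.71 amu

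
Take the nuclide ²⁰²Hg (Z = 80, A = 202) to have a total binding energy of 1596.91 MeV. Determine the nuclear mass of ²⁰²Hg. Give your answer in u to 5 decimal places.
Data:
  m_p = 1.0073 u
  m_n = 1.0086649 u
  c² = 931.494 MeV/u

Mass defect = 1596.91 MeV / (931.494 MeV/u) = 1.7143535 u
Constituent mass = 80(1.0073) + 122(1.0086649) = 203.6411178 u
Nuclear mass = 203.6411178 − 1.7143535 = 201.9267643 u ≈ 201.92676 u (to 5 decimal places)

201.92676 u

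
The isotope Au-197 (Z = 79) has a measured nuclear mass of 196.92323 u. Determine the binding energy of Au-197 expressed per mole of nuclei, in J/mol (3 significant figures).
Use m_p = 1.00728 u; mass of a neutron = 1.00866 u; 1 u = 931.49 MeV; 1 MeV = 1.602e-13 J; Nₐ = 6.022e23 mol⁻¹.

1.50e+14 J/mol

The nucleus contains 79 protons and 197 − 79 = 118 neutrons.
Total constituent mass: 79 × 1.00728 + 118 × 1.00866 = 198.59700 u
Δm = 198.59700 − 196.92323 = 1.67377 u
E_B = 1.67377 × 931.49 = 1559.10 MeV
Per nucleus in joules: 1559.10 MeV × 1.602e-13 J/MeV = 2.4977e-10 J
Per mole: 2.4977e-10 J × 6.022e23 mol⁻¹ = 1.5041e+14 J/mol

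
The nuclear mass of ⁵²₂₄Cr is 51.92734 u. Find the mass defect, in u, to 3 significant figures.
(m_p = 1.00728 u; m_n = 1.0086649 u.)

0.490 u

Z = 24, so N = A − Z = 52 − 24 = 28.
Mass of separated nucleons = 24(1.00728) + 28(1.0086649) = 24.17472 + 28.2426172 = 52.4173372 u
Mass defect Δm = 52.4173372 − 51.92734 = 0.4899972 u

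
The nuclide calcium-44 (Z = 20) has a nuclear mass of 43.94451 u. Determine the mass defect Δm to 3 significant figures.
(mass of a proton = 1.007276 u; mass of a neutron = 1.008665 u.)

Mass of separated nucleons = 20(1.007276) + 24(1.008665) = 20.145520 + 24.207960 = 44.353480 u
The mass defect is 44.353480 − 43.94451 = 0.408970 u.

0.409 u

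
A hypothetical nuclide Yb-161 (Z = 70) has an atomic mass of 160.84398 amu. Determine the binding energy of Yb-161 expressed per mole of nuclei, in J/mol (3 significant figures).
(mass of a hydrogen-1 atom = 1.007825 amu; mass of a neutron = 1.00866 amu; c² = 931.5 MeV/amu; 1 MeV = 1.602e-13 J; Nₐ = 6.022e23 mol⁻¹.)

1.34e+14 J/mol

Total constituent mass: 70 × 1.007825 + 91 × 1.00866 = 162.335810 amu
Mass defect Δm = 162.335810 − 160.84398 = 1.491830 amu
E_B = 1.491830 × 931.5 = 1389.64 MeV
Per nucleus in joules: 1389.64 MeV × 1.602e-13 J/MeV = 2.2262e-10 J
Per mole: 2.2262e-10 J × 6.022e23 mol⁻¹ = 1.3406e+14 J/mol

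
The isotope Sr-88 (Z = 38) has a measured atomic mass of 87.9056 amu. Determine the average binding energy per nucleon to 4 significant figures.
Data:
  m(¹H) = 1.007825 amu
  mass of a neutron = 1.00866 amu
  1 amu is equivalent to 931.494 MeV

8.730 MeV/nucleon

Total constituent mass: 38 × 1.007825 + 50 × 1.00866 = 88.730350 amu
Δm = 88.730350 − 87.9056 = 0.824750 amu
Binding energy = Δm·c² = 0.824750 × 931.494 MeV/amu = 768.250 MeV
BE/A = 768.250 MeV / 88 = 8.730 MeV/nucleon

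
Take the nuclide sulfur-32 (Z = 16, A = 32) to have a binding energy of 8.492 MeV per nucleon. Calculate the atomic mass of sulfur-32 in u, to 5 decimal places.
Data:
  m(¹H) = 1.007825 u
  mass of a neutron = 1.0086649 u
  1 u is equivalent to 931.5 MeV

Total binding energy = 32 × 8.492 = 271.744 MeV
Mass defect = 271.744 MeV / (931.5 MeV/u) = 0.2917273 u
Constituent mass = 16(1.007825) + 16(1.0086649) = 32.2638384 u
Atomic mass = 32.2638384 − 0.2917273 = 31.9721111 u ≈ 31.97211 u (to 5 decimal places)

31.97211 u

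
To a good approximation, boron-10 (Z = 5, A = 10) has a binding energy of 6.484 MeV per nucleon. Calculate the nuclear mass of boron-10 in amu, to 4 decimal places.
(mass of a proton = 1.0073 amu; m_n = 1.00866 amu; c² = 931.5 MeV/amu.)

Total binding energy = 10 × 6.484 = 64.840 MeV
Mass defect = 64.840 MeV / (931.5 MeV/amu) = 0.069608 amu
Constituent mass = 5(1.0073) + 5(1.00866) = 10.07980 amu
Nuclear mass = 10.07980 − 0.069608 = 10.010192 amu ≈ 10.0102 amu (to 4 decimal places)

10.0102 amu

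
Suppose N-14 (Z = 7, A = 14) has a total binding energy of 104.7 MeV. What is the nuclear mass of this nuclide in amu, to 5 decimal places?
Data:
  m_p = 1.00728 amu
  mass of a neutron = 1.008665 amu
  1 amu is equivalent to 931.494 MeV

Mass defect = 104.7 MeV / (931.494 MeV/amu) = 0.1124001 amu
Constituent mass = 7(1.00728) + 7(1.008665) = 14.111615 amu
Nuclear mass = 14.111615 − 0.1124001 = 13.9992149 amu ≈ 13.99921 amu (to 5 decimal places)

13.99921 amu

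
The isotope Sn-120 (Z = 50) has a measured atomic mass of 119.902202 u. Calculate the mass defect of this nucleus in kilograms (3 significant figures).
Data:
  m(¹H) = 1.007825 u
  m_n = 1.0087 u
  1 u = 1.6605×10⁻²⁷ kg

1.82e-27 kg

Mass of separated nucleons = 50(1.007825) + 70(1.0087) = 50.391250 + 70.6090 = 121.000250 u
Mass defect Δm = 121.000250 − 119.902202 = 1.098048 u
In SI units: 1.098048 u × 1.6605×10⁻²⁷ kg/u = 1.8233e-27 kg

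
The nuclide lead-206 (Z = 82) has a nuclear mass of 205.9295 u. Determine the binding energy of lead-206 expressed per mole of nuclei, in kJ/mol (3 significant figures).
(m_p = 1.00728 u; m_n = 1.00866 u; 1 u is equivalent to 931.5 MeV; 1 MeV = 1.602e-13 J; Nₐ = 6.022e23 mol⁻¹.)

With 82 protons and 124 neutrons (A = 206):
Total constituent mass: 82 × 1.00728 + 124 × 1.00866 = 207.67080 u
Mass defect Δm = 207.67080 − 205.9295 = 1.74130 u
Binding energy = Δm·c² = 1.74130 × 931.5 MeV/u = 1622.02 MeV
Per nucleus in joules: 1622.02 MeV × 1.602e-13 J/MeV = 2.5985e-10 J
Per mole: 2.5985e-10 J × 6.022e23 mol⁻¹ = 1.5648e+14 J/mol

1.56e+11 kJ/mol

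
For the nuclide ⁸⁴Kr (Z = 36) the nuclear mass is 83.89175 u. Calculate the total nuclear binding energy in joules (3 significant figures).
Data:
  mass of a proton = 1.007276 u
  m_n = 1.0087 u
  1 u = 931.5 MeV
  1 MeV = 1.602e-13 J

1.18e-10 J

Z = 36, so N = A − Z = 84 − 36 = 48.
Σm = 36·m_p + 48·m_n = 36.261936 + 48.4176 = 84.679536 u
The mass defect is 84.679536 − 83.89175 = 0.787786 u.
E_B = 0.787786 × 931.5 = 733.823 MeV
In joules: 733.823 MeV × 1.602e-13 J/MeV = 1.1756e-10 J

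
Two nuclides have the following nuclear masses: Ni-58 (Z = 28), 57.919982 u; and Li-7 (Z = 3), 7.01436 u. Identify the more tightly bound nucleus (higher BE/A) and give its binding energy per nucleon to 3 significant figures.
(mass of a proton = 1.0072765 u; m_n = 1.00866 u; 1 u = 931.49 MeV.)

Ni-58: Σm = 28(1.0072765) + 30(1.00866) = 58.4635420 u; Δm = 0.5435600 u; E_B = 506.32 MeV; E_B/A = 8.730 MeV
Li-7: Σm = 3(1.0072765) + 4(1.00866) = 7.0564695 u; Δm = 0.0421095 u; E_B = 39.225 MeV; E_B/A = 5.604 MeV
Ni-58 has the higher binding energy per nucleon, so it is the more tightly bound nucleus.

Ni-58; 8.73 MeV/nucleon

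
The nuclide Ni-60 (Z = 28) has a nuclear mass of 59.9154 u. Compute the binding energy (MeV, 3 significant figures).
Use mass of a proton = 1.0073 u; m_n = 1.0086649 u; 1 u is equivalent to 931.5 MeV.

With 28 protons and 32 neutrons (A = 60):
Σm = 28·m_p + 32·m_n = 28.2044 + 32.2772768 = 60.4816768 u
The mass defect is 60.4816768 − 59.9154 = 0.5662768 u.
E_B = 0.5662768 × 931.5 = 527.487 MeV

527 MeV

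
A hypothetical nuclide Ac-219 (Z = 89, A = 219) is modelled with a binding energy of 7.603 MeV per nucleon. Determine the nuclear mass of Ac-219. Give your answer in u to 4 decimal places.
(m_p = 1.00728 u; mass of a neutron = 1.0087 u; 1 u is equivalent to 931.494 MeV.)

Total binding energy = 219 × 7.603 = 1665.057 MeV
Mass defect = 1665.057 MeV / (931.494 MeV/u) = 1.787512 u
Constituent mass = 89(1.00728) + 130(1.0087) = 220.77892 u
Nuclear mass = 220.77892 − 1.787512 = 218.991408 u ≈ 218.9914 u (to 4 decimal places)

218.9914 u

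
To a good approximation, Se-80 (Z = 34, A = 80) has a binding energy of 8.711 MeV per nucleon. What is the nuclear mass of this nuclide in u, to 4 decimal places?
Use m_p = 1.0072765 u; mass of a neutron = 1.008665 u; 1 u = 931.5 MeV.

79.8979 u

Total binding energy = 80 × 8.711 = 696.880 MeV
Mass defect = 696.880 MeV / (931.5 MeV/u) = 0.748127 u
Constituent mass = 34(1.0072765) + 46(1.008665) = 80.6459910 u
Nuclear mass = 80.6459910 − 0.748127 = 79.8978640 u ≈ 79.8979 u (to 4 decimal places)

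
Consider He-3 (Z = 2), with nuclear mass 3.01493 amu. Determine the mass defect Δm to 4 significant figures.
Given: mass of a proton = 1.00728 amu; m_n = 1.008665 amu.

0.008295 amu

Mass of separated nucleons = 2(1.00728) + 1(1.008665) = 2.01456 + 1.008665 = 3.023225 amu
Δm = 3.023225 − 3.01493 = 0.008295 amu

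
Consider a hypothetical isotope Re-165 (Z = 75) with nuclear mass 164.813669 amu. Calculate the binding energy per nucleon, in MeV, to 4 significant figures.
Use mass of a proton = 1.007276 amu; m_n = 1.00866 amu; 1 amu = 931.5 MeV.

8.533 MeV/nucleon

The nucleus contains 75 protons and 165 − 75 = 90 neutrons.
Mass of separated nucleons = 75(1.007276) + 90(1.00866) = 75.545700 + 90.77940 = 166.325100 amu
The mass defect is 166.325100 − 164.813669 = 1.511431 amu.
Converting to energy: 1.511431 amu × 931.5 MeV/amu = 1407.90 MeV
Per nucleon: 1407.90 / 165 = 8.533 MeV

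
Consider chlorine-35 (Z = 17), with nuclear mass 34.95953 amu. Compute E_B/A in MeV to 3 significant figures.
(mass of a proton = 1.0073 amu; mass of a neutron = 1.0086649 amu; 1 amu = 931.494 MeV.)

Σm = 17·m_p + 18·m_n = 17.1241 + 18.1559682 = 35.2800682 amu
Δm = 35.2800682 − 34.95953 = 0.3205382 amu
Converting to energy: 0.3205382 amu × 931.494 MeV/amu = 298.579 MeV
Dividing by A = 35 gives 8.531 MeV per nucleon.

8.53 MeV/nucleon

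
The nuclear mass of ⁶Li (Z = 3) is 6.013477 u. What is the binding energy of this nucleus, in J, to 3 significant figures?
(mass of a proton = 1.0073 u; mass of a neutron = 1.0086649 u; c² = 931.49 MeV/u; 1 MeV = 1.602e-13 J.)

Total constituent mass: 3 × 1.0073 + 3 × 1.0086649 = 6.0478947 u
Δm = 6.0478947 − 6.013477 = 0.0344177 u
E_B = 0.0344177 × 931.49 = 32.0597 MeV
In joules: 32.0597 MeV × 1.602e-13 J/MeV = 5.1360e-12 J

5.14e-12 J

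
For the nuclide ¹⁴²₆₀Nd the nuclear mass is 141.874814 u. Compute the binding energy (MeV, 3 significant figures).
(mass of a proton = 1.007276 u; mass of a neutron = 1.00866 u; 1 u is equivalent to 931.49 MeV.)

The nucleus contains 60 protons and 142 − 60 = 82 neutrons.
Σm = 60·m_p + 82·m_n = 60.436560 + 82.71012 = 143.146680 u
Δm = 143.146680 − 141.874814 = 1.271866 u
E_B = 1.271866 × 931.49 = 1184.73 MeV

1180 MeV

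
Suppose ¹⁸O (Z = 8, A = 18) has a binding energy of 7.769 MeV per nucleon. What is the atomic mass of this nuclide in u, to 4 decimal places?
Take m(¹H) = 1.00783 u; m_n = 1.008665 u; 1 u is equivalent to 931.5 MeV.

17.9992 u

Total binding energy = 18 × 7.769 = 139.842 MeV
Mass defect = 139.842 MeV / (931.5 MeV/u) = 0.150126 u
Constituent mass = 8(1.00783) + 10(1.008665) = 18.149290 u
Atomic mass = 18.149290 − 0.150126 = 17.999164 u ≈ 17.9992 u (to 4 decimal places)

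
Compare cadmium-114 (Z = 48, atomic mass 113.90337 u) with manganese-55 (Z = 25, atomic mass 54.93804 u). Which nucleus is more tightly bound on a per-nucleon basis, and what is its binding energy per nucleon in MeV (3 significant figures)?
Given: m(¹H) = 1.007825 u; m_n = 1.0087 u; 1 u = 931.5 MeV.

manganese-55; 8.78 MeV/nucleon

cadmium-114: Σm = 48(1.007825) + 66(1.0087) = 114.949800 u; Δm = 1.046430 u; E_B = 974.75 MeV; E_B/A = 8.550 MeV
manganese-55: Σm = 25(1.007825) + 30(1.0087) = 55.456625 u; Δm = 0.518585 u; E_B = 483.06 MeV; E_B/A = 8.783 MeV
manganese-55 has the higher binding energy per nucleon, so it is the more tightly bound nucleus.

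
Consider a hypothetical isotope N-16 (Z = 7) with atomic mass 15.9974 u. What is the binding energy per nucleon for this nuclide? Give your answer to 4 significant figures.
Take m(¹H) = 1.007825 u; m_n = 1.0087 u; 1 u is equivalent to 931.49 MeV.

7.899 MeV/nucleon

The nucleus contains 7 protons and 16 − 7 = 9 neutrons.
Total constituent mass: 7 × 1.007825 + 9 × 1.0087 = 16.133075 u
Δm = 16.133075 − 15.9974 = 0.135675 u
Converting to energy: 0.135675 u × 931.49 MeV/u = 126.380 MeV
BE/A = 126.380 MeV / 16 = 7.899 MeV/nucleon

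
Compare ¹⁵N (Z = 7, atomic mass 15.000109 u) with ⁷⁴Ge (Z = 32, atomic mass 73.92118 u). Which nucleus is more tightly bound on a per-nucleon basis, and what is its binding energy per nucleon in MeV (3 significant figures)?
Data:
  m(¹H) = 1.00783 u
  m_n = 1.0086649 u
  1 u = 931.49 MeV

⁷⁴Ge; 8.73 MeV/nucleon

¹⁵N: Σm = 7(1.00783) + 8(1.0086649) = 15.1241292 u; Δm = 0.1240202 u; E_B = 115.524 MeV; E_B/A = 7.702 MeV
⁷⁴Ge: Σm = 32(1.00783) + 42(1.0086649) = 74.6144858 u; Δm = 0.6933058 u; E_B = 645.81 MeV; E_B/A = 8.727 MeV
⁷⁴Ge has the higher binding energy per nucleon, so it is the more tightly bound nucleus.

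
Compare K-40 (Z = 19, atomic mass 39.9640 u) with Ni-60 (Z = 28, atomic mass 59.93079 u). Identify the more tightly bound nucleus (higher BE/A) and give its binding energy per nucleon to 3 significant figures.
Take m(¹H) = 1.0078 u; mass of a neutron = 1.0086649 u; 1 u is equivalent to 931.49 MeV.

Ni-60; 8.77 MeV/nucleon

K-40: Σm = 19(1.0078) + 21(1.0086649) = 40.3301629 u; Δm = 0.3661629 u; E_B = 341.08 MeV; E_B/A = 8.527 MeV
Ni-60: Σm = 28(1.0078) + 32(1.0086649) = 60.4956768 u; Δm = 0.5648868 u; E_B = 526.19 MeV; E_B/A = 8.770 MeV
Ni-60 has the higher binding energy per nucleon, so it is the more tightly bound nucleus.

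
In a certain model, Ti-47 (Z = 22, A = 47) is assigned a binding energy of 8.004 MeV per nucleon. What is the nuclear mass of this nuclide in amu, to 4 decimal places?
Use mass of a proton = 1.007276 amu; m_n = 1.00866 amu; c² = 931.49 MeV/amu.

Total binding energy = 47 × 8.004 = 376.188 MeV
Mass defect = 376.188 MeV / (931.49 MeV/amu) = 0.403856 amu
Constituent mass = 22(1.007276) + 25(1.00866) = 47.376572 amu
Nuclear mass = 47.376572 − 0.403856 = 46.972716 amu ≈ 46.9727 amu (to 4 decimal places)

46.9727 amu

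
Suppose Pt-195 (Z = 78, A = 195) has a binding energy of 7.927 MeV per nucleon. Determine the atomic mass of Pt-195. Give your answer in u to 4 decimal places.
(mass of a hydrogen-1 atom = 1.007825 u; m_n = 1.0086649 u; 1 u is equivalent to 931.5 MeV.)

Total binding energy = 195 × 7.927 = 1545.765 MeV
Mass defect = 1545.765 MeV / (931.5 MeV/u) = 1.659436 u
Constituent mass = 78(1.007825) + 117(1.0086649) = 196.6241433 u
Atomic mass = 196.6241433 − 1.659436 = 194.9647073 u ≈ 194.9647 u (to 4 decimal places)

194.9647 u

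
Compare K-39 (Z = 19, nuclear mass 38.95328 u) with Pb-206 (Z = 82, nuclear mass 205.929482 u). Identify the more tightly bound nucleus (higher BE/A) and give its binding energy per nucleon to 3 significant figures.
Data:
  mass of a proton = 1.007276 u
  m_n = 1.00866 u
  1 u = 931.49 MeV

K-39; 8.55 MeV/nucleon

K-39: Σm = 19(1.007276) + 20(1.00866) = 39.311444 u; Δm = 0.358164 u; E_B = 333.626 MeV; E_B/A = 8.5545 MeV
Pb-206: Σm = 82(1.007276) + 124(1.00866) = 207.670472 u; Δm = 1.740990 u; E_B = 1621.7 MeV; E_B/A = 7.872 MeV
K-39 has the higher binding energy per nucleon, so it is the more tightly bound nucleus.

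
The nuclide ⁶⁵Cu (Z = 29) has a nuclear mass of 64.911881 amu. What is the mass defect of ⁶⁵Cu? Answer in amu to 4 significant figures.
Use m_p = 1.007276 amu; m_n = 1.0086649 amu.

The nucleus contains 29 protons and 65 − 29 = 36 neutrons.
Total constituent mass: 29 × 1.007276 + 36 × 1.0086649 = 65.5229404 amu
Δm = 65.5229404 − 64.911881 = 0.6110594 amu

0.6111 amu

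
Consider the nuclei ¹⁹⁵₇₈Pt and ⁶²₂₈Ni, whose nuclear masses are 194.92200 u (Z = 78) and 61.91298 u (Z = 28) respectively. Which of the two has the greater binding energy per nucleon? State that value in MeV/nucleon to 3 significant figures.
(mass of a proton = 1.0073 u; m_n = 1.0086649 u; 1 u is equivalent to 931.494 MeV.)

¹⁹⁵₇₈Pt: Σm = 78(1.0073) + 117(1.0086649) = 196.5831933 u; Δm = 1.6611933 u; E_B = 1547.4 MeV; E_B/A = 7.935 MeV
⁶²₂₈Ni: Σm = 28(1.0073) + 34(1.0086649) = 62.4990066 u; Δm = 0.5860266 u; E_B = 545.88 MeV; E_B/A = 8.8045 MeV
⁶²₂₈Ni has the higher binding energy per nucleon, so it is the more tightly bound nucleus.

⁶²₂₈Ni; 8.80 MeV/nucleon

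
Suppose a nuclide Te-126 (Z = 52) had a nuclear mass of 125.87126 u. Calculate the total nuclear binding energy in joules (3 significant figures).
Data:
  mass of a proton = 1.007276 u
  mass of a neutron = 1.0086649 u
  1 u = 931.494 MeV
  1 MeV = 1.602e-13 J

1.71e-10 J

Z = 52, so N = A − Z = 126 − 52 = 74.
Mass of separated nucleons = 52(1.007276) + 74(1.0086649) = 52.378352 + 74.6412026 = 127.0195546 u
Mass defect Δm = 127.0195546 − 125.87126 = 1.1482946 u
Converting to energy: 1.1482946 u × 931.494 MeV/u = 1069.63 MeV
In joules: 1069.63 MeV × 1.602e-13 J/MeV = 1.7135e-10 J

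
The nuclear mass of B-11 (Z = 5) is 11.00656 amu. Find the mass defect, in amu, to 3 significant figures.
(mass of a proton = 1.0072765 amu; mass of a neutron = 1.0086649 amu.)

0.0818 amu

With 5 protons and 6 neutrons (A = 11):
Mass of separated nucleons = 5(1.0072765) + 6(1.0086649) = 5.0363825 + 6.0519894 = 11.0883719 amu
The mass defect is 11.0883719 − 11.00656 = 0.0818119 amu.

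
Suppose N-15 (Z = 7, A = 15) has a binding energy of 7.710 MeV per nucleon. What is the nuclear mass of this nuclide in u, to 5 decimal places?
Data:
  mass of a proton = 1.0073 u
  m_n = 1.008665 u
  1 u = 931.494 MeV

14.99626 u

Total binding energy = 15 × 7.710 = 115.650 MeV
Mass defect = 115.650 MeV / (931.494 MeV/u) = 0.1241554 u
Constituent mass = 7(1.0073) + 8(1.008665) = 15.120420 u
Nuclear mass = 15.120420 − 0.1241554 = 14.9962646 u ≈ 14.99626 u (to 5 decimal places)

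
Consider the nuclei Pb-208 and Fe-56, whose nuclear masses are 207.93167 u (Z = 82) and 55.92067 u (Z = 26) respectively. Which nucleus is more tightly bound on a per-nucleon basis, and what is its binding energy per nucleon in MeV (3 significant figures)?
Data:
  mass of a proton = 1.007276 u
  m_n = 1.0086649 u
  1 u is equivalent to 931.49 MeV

Pb-208: Σm = 82(1.007276) + 126(1.0086649) = 209.6884094 u; Δm = 1.7567394 u; E_B = 1636.4 MeV; E_B/A = 7.867 MeV
Fe-56: Σm = 26(1.007276) + 30(1.0086649) = 56.4491230 u; Δm = 0.5284530 u; E_B = 492.25 MeV; E_B/A = 8.790 MeV
Fe-56 has the higher binding energy per nucleon, so it is the more tightly bound nucleus.

Fe-56; 8.79 MeV/nucleon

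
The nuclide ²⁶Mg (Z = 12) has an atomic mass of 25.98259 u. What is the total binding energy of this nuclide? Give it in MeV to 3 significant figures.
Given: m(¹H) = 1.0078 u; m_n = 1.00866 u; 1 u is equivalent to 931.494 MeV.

216 MeV

Z = 12, so N = A − Z = 26 − 12 = 14.
Σm = 12·m(¹H) + 14·m_n = 12.0936 + 14.12124 = 26.21484 u
Δm = 26.21484 − 25.98259 = 0.23225 u
E_B = 0.23225 × 931.494 = 216.339 MeV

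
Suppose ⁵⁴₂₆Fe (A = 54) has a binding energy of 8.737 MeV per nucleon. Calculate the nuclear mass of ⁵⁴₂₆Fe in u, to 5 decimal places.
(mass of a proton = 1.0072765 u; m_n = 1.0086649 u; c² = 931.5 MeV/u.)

Total binding energy = 54 × 8.737 = 471.798 MeV
Mass defect = 471.798 MeV / (931.5 MeV/u) = 0.5064928 u
Constituent mass = 26(1.0072765) + 28(1.0086649) = 54.4318062 u
Nuclear mass = 54.4318062 − 0.5064928 = 53.9253134 u ≈ 53.92531 u (to 5 decimal places)

53.92531 u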